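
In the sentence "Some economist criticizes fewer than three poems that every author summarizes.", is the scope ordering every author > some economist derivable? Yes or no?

*every author* occurs within the relative clause *that every author summarizes* modifying *fewer than three poems*.
The relative clause forms an island for QR, so the quantifier is confined to the head noun's restrictor.
The inverse ordering *every author* > *some economist* is therefore underivable.

No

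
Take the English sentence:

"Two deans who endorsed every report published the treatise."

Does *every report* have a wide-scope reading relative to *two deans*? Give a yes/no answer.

No

The DP *every report* is contained in the relative clause *who endorsed every report*.
Relative clauses are scope islands: a quantifier cannot QR out of a relative clause to take scope in the matrix clause.
Hence only narrow scope for *every report* (under *two deans*) survives.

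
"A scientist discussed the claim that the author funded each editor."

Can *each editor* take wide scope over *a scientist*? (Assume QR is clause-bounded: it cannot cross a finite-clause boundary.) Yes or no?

No

*each editor* occurs within the complex NP *the claim that the author funded each editor*.
A that-clause complement to a noun is an island; QR cannot cross the NP boundary.
Hence only narrow scope for *each editor* (under *a scientist*) survives.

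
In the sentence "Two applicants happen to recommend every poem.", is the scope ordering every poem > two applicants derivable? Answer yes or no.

Yes

The matrix predicate is a raising verb, whose infinitival complement is not a scope island — *every poem* can QR into the matrix clause.
With no island boundary between them, the object can take inverse scope over the subject via ordinary QR within the clause.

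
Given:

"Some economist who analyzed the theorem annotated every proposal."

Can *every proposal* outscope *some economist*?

Yes

Although the sentence contains a relative clause (*who analyzed the theorem*), *every proposal* is outside it, in the matrix VP.
Since no island is crossed, the inverse ordering is licensed alongside surface scope.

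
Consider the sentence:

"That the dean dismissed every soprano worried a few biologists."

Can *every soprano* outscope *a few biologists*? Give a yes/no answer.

No

The target quantifier *every soprano* is part of the sentential subject *that the dean dismissed every soprano*.
Clausal subjects are scope islands; QR from inside the subject into the matrix is barred.
*every soprano* is confined to the island and cannot take scope over *a few biologists*.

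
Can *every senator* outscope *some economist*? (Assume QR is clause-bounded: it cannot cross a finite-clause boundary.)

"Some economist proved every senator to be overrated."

This is an ECM construction: *every senator* is the infinitival subject, Case-marked by the matrix verb, and the infinitive is transparent for QR.
Since no island is crossed, the inverse ordering is licensed alongside surface scope.
The sentence is scopally ambiguous between *some economist* > *every senator* and *every senator* > *some economist*.

Yes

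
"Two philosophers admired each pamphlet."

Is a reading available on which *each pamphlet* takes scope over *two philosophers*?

*each pamphlet* is the matrix object and *two philosophers* the matrix subject; the two are clausemates.
With no island boundary between them, the object can take inverse scope over the subject via ordinary QR within the clause.
Both orderings are possible: *two philosophers* > *each pamphlet* and *each pamphlet* > *two philosophers*.

Yes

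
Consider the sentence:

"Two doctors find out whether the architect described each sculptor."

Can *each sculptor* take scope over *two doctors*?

No

Structurally, *each sculptor* is inside the embedded question *whether the architect described each sculptor*.
An indirect question is a wh-island; the filled [Spec,CP] blocks QR across the CP edge.
The inverse ordering *each sculptor* > *two doctors* is therefore underivable.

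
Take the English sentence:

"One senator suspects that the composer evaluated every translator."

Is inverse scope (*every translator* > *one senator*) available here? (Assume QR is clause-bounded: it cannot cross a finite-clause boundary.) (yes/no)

The DP *every translator* is contained in the finite complement clause *that the composer evaluated every translator*.
Given the clause-boundedness assumption, QR cannot cross the finite CP into the matrix.
There is no licit LF on which *every translator* c-commands *one senator*.

No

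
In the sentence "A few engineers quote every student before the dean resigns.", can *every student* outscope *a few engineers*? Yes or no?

The adjunct island is irrelevant here — *every student* and *a few engineers* are both in the matrix clause.
Ordinary QR to a clause-peripheral position gives the wide-scope LF for the lower DP.

Yes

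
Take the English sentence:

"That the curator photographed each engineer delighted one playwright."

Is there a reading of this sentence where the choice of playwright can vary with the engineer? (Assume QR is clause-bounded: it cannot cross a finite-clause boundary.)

The described interpretation is the *each engineer* > *one playwright* scoping.
The target quantifier *each engineer* is part of the sentential subject *that the curator photographed each engineer*.
The subject-island constraint blocks QR out of a clausal subject.
So the wide-scope reading for *each engineer* is blocked.

No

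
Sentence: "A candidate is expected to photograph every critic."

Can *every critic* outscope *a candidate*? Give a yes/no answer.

Yes

Infinitival complements of raising predicates do not block QR; *every critic* and *a candidate* are effectively clausemates.
Since no island is crossed, the inverse ordering is licensed alongside surface scope.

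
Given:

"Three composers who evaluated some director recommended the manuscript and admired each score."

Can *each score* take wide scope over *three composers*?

No

*each score* sits inside one conjunct of the coordinate structure (*admired each score*).
Asymmetric QR out of one conjunct violates the Coordinate Structure Constraint.
The inverse ordering *each score* > *three composers* is therefore underivable.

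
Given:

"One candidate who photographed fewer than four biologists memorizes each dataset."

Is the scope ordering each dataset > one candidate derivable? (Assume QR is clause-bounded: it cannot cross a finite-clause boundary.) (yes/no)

*each dataset* sits in the matrix clause, not in the relative clause on *one candidate*.
With no island boundary between them, the object can take inverse scope over the subject via ordinary QR within the clause.

Yes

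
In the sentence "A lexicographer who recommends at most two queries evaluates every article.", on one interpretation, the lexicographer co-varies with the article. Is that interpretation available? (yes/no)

The paraphrase describes the scope ordering *every article* > *a lexicographer*.
The relative clause *who recommends at most two queries* modifies *a lexicographer*, but *every article* is not inside that relative clause — it is an argument of the matrix verb.
Ordinary QR to a clause-peripheral position gives the wide-scope LF for the lower DP.

Yes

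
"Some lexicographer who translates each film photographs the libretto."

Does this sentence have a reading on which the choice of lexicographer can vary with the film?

The described interpretation is the *each film* > *some lexicographer* scoping.
*each film* sits inside the relative clause *who translates each film*.
A relative clause is a scope island — quantifier raising cannot cross its boundary.
There is no licit LF on which *each film* c-commands *some lexicographer*.

No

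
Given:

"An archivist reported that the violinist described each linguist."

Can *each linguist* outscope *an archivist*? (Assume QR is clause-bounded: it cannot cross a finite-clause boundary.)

No

*each linguist* is embedded in the finite complement clause *that the violinist described each linguist*.
With QR restricted to its own tensed clause, the embedded quantifier cannot reach a matrix scope position.
There is no licit LF on which *each linguist* c-commands *an archivist*.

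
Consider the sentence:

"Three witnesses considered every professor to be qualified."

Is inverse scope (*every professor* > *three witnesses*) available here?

Yes

ECM infinitives lack a CP barrier, so *every professor* can QR over the matrix subject *three witnesses*.
No island intervenes, so both surface and inverse scope are derivable.
Both orderings are possible: *three witnesses* > *every professor* and *every professor* > *three witnesses*.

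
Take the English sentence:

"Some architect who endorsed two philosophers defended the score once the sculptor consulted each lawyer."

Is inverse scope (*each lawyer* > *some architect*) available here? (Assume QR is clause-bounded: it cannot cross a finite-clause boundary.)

The DP *each lawyer* is contained in the adjunct clause *once the sculptor consulted each lawyer*.
Adjunct clauses are scope islands: a quantifier inside an adjunct cannot raise into the matrix clause.
Hence only narrow scope for *each lawyer* (under *some architect*) survives.

No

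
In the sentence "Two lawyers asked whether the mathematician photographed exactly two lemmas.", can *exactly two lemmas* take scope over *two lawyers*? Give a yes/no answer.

Structurally, *exactly two lemmas* is inside the embedded question *whether the mathematician photographed exactly two lemmas*.
Embedded wh-clauses are opaque for QR, so the quantifier stays inside the question.
So *exactly two lemmas* cannot raise to a position above *two lawyers*.

No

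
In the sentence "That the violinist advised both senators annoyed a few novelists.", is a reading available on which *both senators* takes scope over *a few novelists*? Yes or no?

No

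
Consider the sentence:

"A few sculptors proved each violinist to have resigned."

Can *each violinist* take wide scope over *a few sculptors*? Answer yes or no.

The ECM infinitive is scope-transparent — *each violinist* is free to raise above *a few sculptors*.
Since no island is crossed, the inverse ordering is licensed alongside surface scope.

Yes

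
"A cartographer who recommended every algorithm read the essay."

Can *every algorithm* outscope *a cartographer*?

No

*every algorithm* occurs within the relative clause *who recommended every algorithm*.
A relative clause is a scope island — quantifier raising cannot cross its boundary.
*every algorithm* is confined to the island and cannot take scope over *a cartographer*.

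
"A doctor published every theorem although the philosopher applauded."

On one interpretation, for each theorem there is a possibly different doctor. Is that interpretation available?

Yes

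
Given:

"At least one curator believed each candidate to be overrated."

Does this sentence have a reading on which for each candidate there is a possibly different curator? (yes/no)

The paraphrase describes the scope ordering *each candidate* > *at least one curator*.
ECM infinitives lack a CP barrier, so *each candidate* can QR over the matrix subject *at least one curator*.
Nothing blocks QR of the lower DP to a position above the higher one, so inverse scope is available.
Both orderings are possible: *at least one curator* > *each candidate* and *each candidate* > *at least one curator*.

Yes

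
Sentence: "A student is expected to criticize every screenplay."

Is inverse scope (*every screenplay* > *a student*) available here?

Yes

*every screenplay* is inside a raising infinitive, which is transparent to QR (no CP barrier), so it behaves as a matrix argument.
No island intervenes, so both surface and inverse scope are derivable.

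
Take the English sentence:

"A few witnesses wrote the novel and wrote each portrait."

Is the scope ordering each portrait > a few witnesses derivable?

No

The DP *each portrait* is contained in one conjunct of the coordinate structure (*wrote each portrait*).
QR out of a conjunct would have to apply non-ATB, which the CSC forbids.
There is no licit LF on which *each portrait* c-commands *a few witnesses*.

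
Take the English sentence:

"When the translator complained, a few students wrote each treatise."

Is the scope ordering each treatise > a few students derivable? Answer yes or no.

Yes

Neither queried DP is inside the adjunct, so the adjunct-island constraint does not apply.
With no island boundary between them, the object can take inverse scope over the subject via ordinary QR within the clause.
Both orderings are possible: *a few students* > *each treatise* and *each treatise* > *a few students*.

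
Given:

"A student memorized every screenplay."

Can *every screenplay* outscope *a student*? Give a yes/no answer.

Yes

Both DPs are arguments of the same predicate; there is no clause or island boundary between them.
No island intervenes, so both surface and inverse scope are derivable.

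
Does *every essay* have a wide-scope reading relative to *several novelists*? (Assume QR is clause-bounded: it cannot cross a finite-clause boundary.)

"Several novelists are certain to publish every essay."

Yes

Raising constructions are monoclausal for scope purposes; *every essay* is not separated from *several novelists* by any island.
Nothing blocks QR of the lower DP to a position above the higher one, so inverse scope is available.
Both orderings are possible: *several novelists* > *every essay* and *every essay* > *several novelists*.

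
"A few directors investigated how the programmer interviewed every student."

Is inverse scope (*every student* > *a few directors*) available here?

Structurally, *every student* is inside the embedded question *how the programmer interviewed every student*.
Embedded wh-clauses are opaque for QR, so the quantifier stays inside the question.
The inverse ordering *every student* > *a few directors* is therefore underivable.

No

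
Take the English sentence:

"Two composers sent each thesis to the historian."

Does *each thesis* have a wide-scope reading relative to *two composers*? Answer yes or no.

Yes

Both DPs are arguments of the same predicate; there is no clause or island boundary between them.
Since no island is crossed, the inverse ordering is licensed alongside surface scope.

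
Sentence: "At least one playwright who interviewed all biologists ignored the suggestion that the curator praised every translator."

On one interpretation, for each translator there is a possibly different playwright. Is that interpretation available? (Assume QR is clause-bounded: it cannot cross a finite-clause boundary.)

The described interpretation is the *every translator* > *at least one playwright* scoping.
The target quantifier *every translator* is part of the complex NP *the suggestion that the curator praised every translator*.
Noun-complement clauses are scope islands (the Complex NP Constraint): a quantifier inside one cannot scope into the matrix.
Hence only narrow scope for *every translator* (under *at least one playwright*) survives.

No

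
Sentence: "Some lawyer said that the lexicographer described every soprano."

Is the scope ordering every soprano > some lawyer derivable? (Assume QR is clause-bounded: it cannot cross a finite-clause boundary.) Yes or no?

No

Structurally, *every soprano* is inside the finite complement clause *that the lexicographer described every soprano*.
QR is clause-bounded, so the finite complement is a scope island for the embedded quantifier.
So *every soprano* cannot raise high enough to outscope *some lawyer*; only the surface ordering *some lawyer* > *every soprano* is available.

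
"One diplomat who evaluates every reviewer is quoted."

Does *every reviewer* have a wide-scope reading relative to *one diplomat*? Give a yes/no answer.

The DP *every reviewer* is contained in the relative clause *who evaluates every reviewer*.
The relative clause forms an island for QR, so the quantifier is confined to the head noun's restrictor.
So *every reviewer* cannot raise to a position above *one diplomat*.
(Only the surface reading survives: one fixed diplomat with respect to all the relevant reviewers.)

No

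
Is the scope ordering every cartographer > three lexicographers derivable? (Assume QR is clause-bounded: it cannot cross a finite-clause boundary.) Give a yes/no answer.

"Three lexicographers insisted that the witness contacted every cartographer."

The DP *every cartographer* is contained in the finite complement clause *that the witness contacted every cartographer*.
QR is clause-bounded, so the finite complement is a scope island for the embedded quantifier.
So *every cartographer* cannot raise high enough to outscope *three lexicographers*; only the surface ordering *three lexicographers* > *every cartographer* is available.

No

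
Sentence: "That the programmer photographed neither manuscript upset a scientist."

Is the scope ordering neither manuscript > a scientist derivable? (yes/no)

No

*neither manuscript* sits inside the sentential subject *that the programmer photographed neither manuscript*.
Clausal subjects are scope islands; QR from inside the subject into the matrix is barred.
The ordering *neither manuscript* > *a scientist* is therefore underivable.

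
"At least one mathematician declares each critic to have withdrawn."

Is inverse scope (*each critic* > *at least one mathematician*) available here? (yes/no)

*each critic* is an ECM subject; ECM complements are not islands, and the embedded quantifier may take matrix scope.
Clause-internal QR can adjoin the lower DP above the subject, yielding the inverse reading.

Yes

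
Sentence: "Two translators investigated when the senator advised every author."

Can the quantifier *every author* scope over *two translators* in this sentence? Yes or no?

The DP *every author* is contained in the embedded question *when the senator advised every author*.
An indirect question is a wh-island; the filled [Spec,CP] blocks QR across the CP edge.
*every author* > *two translators* would require crossing that boundary, which is illicit.

No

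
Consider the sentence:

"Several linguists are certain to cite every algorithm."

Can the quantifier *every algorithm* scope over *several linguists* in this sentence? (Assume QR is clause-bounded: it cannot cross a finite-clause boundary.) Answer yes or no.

*every algorithm* is inside a raising infinitive, which is transparent to QR (no CP barrier), so it behaves as a matrix argument.
With no island boundary between them, the object can take inverse scope over the subject via ordinary QR within the clause.
So *every algorithm* > *several linguists* is among the available readings.

Yes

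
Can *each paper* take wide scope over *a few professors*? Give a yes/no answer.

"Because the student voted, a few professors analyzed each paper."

Neither queried DP is inside the adjunct, so the adjunct-island constraint does not apply.
QR within a single clause is free, so the lower quantifier may take scope over the higher one.

Yes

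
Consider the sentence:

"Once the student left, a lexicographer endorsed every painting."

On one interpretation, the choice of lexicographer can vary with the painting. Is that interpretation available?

Yes

This is the *every painting* > *a lexicographer* reading.
The adjunct clause does not contain *every painting*, which is the matrix object.
Since no island is crossed, the inverse ordering is licensed alongside surface scope.
So *every painting* > *a lexicographer* is among the available readings.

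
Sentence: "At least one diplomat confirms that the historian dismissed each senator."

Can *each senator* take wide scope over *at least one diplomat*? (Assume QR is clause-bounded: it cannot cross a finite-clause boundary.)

No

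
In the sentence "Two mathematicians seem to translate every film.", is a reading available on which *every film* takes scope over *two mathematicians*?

Infinitival complements of raising predicates do not block QR; *every film* and *two mathematicians* are effectively clausemates.
Since no island is crossed, the inverse ordering is licensed alongside surface scope.
Both orderings are possible: *two mathematicians* > *every film* and *every film* > *two mathematicians*.

Yes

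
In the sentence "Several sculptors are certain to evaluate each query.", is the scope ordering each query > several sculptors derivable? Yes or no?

Yes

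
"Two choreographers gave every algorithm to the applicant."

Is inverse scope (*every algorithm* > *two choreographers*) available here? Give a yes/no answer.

Both DPs are arguments of the same predicate; there is no clause or island boundary between them.
With no island boundary between them, the object can take inverse scope over the subject via ordinary QR within the clause.

Yes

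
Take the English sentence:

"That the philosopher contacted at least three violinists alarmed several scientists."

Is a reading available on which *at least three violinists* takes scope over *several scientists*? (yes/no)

No

The DP *at least three violinists* is contained in the sentential subject *that the philosopher contacted at least three violinists*.
Subjects — clausal subjects included — are islands for extraction, and QR is no exception.
So the wide-scope reading for *at least three violinists* is blocked.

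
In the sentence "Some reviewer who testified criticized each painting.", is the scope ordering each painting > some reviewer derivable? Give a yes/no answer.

Yes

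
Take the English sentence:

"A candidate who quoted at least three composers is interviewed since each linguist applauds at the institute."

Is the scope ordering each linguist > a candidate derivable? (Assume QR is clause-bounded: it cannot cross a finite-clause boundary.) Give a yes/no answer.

No

Structurally, *each linguist* is inside the adjunct clause *since each linguist applauds at the institute*.
Adjuncts are opaque for quantifier raising; a quantifier in an adjunct stays inside it.
The inverse ordering *each linguist* > *a candidate* is therefore underivable.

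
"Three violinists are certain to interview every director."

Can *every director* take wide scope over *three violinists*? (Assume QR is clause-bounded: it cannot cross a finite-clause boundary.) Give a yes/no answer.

Yes

The matrix predicate is a raising verb, whose infinitival complement is not a scope island — *every director* can QR into the matrix clause.
QR within a single clause is free, so the lower quantifier may take scope over the higher one.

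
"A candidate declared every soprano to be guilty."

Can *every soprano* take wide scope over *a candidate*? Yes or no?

Yes

*every soprano* is the subject of an ECM infinitive — the infinitival complement of an ECM verb is not a scope island, so *every soprano* can raise into the matrix clause.
Clause-internal QR can adjoin the lower DP above the subject, yielding the inverse reading.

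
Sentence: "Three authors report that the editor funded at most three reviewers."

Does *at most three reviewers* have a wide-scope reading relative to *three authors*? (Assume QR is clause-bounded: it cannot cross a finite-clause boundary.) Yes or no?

The target quantifier *at most three reviewers* is part of the finite complement clause *that the editor funded at most three reviewers*.
Under clause-bounded QR, a quantifier in an embedded finite clause cannot raise into the matrix clause.
*at most three reviewers* > *three authors* would require crossing that boundary, which is illicit.

No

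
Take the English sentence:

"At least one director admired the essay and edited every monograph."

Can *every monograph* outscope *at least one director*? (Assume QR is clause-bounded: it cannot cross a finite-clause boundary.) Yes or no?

Structurally, *every monograph* is inside one conjunct of the coordinate structure (*edited every monograph*).
The Coordinate Structure Constraint blocks movement (including QR) out of a single conjunct.
*every monograph* is confined to the island and cannot take scope over *at least one director*.
(Only the surface reading survives: one fixed director with respect to all the relevant monographs.)

No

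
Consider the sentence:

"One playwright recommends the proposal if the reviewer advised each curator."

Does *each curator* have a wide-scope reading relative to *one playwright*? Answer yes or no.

The DP *each curator* is contained in the adjunct clause *if the reviewer advised each curator*.
Since the clause is an adjunct (not a complement), the Adjunct Condition blocks QR across its edge.
*each curator* > *one playwright* would require crossing that boundary, which is illicit.

No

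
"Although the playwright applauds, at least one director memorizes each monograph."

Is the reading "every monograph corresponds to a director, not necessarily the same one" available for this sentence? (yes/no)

The paraphrase describes the scope ordering *each monograph* > *at least one director*.
The adjunct clause does not contain *each monograph*, which is the matrix object.
Ordinary QR to a clause-peripheral position gives the wide-scope LF for the lower DP.
The sentence is scopally ambiguous between *at least one director* > *each monograph* and *each monograph* > *at least one director*.

Yes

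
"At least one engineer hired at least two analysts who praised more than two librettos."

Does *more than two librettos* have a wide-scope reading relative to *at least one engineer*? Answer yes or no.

No

Structurally, *more than two librettos* is inside the relative clause *who praised more than two librettos* modifying *at least two analysts*.
QR out of a relative clause is ruled out by the relative-clause island constraint.
So *more than two librettos* cannot raise high enough to outscope *at least one engineer*; only the surface ordering *at least one engineer* > *more than two librettos* is available.
(Only the surface reading survives: one fixed engineer with respect to all the relevant librettos.)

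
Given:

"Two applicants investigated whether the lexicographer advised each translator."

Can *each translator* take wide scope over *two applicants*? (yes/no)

No

*each translator* occurs within the embedded question *whether the lexicographer advised each translator*.
Embedded questions are wh-islands: a quantifier inside an indirect question cannot QR into the matrix clause.
So the wide-scope reading for *each translator* is blocked.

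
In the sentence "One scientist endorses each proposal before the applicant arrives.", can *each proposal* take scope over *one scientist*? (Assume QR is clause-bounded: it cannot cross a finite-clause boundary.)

Although there is an adjunct clause, *each proposal* is in the main clause, not inside the adjunct.
Clause-internal QR can adjoin the lower DP above the subject, yielding the inverse reading.

Yes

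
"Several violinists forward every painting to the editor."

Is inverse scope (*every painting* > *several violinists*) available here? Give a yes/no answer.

*every painting* is the matrix object and *several violinists* the matrix subject; the two are clausemates.
Since no island is crossed, the inverse ordering is licensed alongside surface scope.

Yes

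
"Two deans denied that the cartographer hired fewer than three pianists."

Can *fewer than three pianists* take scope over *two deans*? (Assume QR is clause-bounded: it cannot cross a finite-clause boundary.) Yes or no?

The target quantifier *fewer than three pianists* is part of the finite complement clause *that the cartographer hired fewer than three pianists*.
Given the clause-boundedness assumption, QR cannot cross the finite CP into the matrix.
So *fewer than three pianists* cannot raise high enough to outscope *two deans*; only the surface ordering *two deans* > *fewer than three pianists* is available.

No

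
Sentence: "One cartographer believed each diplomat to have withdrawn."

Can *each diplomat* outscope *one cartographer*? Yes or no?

Yes

ECM infinitives lack a CP barrier, so *each diplomat* can QR over the matrix subject *one cartographer*.
Since no island is crossed, the inverse ordering is licensed alongside surface scope.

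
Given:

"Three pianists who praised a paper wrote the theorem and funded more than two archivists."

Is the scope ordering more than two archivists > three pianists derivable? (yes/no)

Structurally, *more than two archivists* is inside one conjunct of the coordinate structure (*funded more than two archivists*).
The Coordinate Structure Constraint blocks movement (including QR) out of a single conjunct.
So *more than two archivists* cannot raise to a position above *three pianists*.

No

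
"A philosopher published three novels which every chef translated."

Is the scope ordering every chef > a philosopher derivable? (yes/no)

*every chef* is embedded in the relative clause *which every chef translated* modifying *three novels*.
Relative clauses block scope extraction: QR cannot target a position outside the modified NP.
There is no licit LF on which *every chef* c-commands *a philosopher*.
(Only the surface reading survives: one fixed philosopher with respect to all the relevant chefs.)

No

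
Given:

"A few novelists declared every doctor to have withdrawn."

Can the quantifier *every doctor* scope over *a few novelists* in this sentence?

*every doctor* is an ECM subject; ECM complements are not islands, and the embedded quantifier may take matrix scope.
Since no island is crossed, the inverse ordering is licensed alongside surface scope.

Yes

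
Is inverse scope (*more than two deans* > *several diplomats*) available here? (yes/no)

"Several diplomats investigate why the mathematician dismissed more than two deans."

Structurally, *more than two deans* is inside the embedded question *why the mathematician dismissed more than two deans*.
QR across an interrogative CP boundary is ruled out as a wh-island violation.
*more than two deans* is confined to the island and cannot take scope over *several diplomats*.

No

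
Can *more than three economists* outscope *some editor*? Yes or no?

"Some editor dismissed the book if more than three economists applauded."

No

*more than three economists* sits inside the adjunct clause *if more than three economists applauded*.
Adverbial clauses are not L-marked, so they are barriers for QR — the quantifier cannot escape the adjunct.
So the wide-scope reading for *more than three economists* is blocked.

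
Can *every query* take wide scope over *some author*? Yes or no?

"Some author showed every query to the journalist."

Both DPs are arguments of the same predicate; there is no clause or island boundary between them.
Nothing blocks QR of the lower DP to a position above the higher one, so inverse scope is available.

Yes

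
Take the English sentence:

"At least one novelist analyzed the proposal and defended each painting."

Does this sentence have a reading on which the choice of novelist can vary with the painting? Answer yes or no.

No

This is the *each painting* > *at least one novelist* reading.
*each painting* is embedded in one conjunct of the coordinate structure (*defended each painting*).
Coordinate structures are islands for non-across-the-board movement, QR included.
There is no licit LF on which *each painting* c-commands *at least one novelist*.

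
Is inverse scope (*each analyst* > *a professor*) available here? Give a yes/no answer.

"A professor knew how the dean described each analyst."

No

*each analyst* occurs within the embedded question *how the dean described each analyst*.
Embedded questions are wh-islands: a quantifier inside an indirect question cannot QR into the matrix clause.
*each analyst* is confined to the island and cannot take scope over *a professor*.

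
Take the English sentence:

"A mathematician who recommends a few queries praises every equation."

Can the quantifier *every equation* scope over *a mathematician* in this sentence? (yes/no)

The RC *who recommends a few queries* is an island, but *every equation* is not inside it — it is the matrix object, a clausemate of *a mathematician*.
QR within a single clause is free, so the lower quantifier may take scope over the higher one.

Yes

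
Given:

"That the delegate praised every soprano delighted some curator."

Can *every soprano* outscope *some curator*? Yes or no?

No

The DP *every soprano* is contained in the sentential subject *that the delegate praised every soprano*.
The Sentential Subject Constraint rules out raising the quantifier out of the that-clause subject.
There is no licit LF on which *every soprano* c-commands *some curator*.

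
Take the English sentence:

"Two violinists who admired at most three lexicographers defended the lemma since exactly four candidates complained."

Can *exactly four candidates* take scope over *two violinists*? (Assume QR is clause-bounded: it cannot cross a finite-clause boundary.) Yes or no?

No

Structurally, *exactly four candidates* is inside the adjunct clause *since exactly four candidates complained*.
Since the clause is an adjunct (not a complement), the Adjunct Condition blocks QR across its edge.
So the wide-scope reading for *exactly four candidates* is blocked.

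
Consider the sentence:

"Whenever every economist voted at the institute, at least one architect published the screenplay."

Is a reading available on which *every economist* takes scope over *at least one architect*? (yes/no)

No

*every economist* is embedded in the adjunct clause *whenever every economist voted at the institute*.
Scope out of an adjunct clause is unavailable: QR respects the adjunct-island constraint.
*every economist* is confined to the island and cannot take scope over *at least one architect*.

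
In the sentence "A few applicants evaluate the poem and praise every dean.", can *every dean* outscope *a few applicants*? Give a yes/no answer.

Structurally, *every dean* is inside one conjunct of the coordinate structure (*praise every dean*).
Coordinate structures are islands for non-across-the-board movement, QR included.
Hence only narrow scope for *every dean* (under *a few applicants*) survives.

No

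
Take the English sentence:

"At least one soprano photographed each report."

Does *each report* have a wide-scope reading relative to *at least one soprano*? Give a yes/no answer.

*each report* and *at least one soprano* are in the same minimal clause.
No island intervenes, so both surface and inverse scope are derivable.

Yes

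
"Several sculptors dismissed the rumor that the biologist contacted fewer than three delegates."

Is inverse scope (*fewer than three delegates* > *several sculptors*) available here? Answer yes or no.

No

*fewer than three delegates* occurs within the complex NP *the rumor that the biologist contacted fewer than three delegates*.
A that-clause complement to a noun is an island; QR cannot cross the NP boundary.
*fewer than three delegates* > *several sculptors* would require crossing that boundary, which is illicit.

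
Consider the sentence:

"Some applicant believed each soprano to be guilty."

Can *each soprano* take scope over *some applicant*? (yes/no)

ECM infinitives lack a CP barrier, so *each soprano* can QR over the matrix subject *some applicant*.
Ordinary QR to a clause-peripheral position gives the wide-scope LF for the lower DP.
Both orderings are possible: *some applicant* > *each soprano* and *each soprano* > *some applicant*.

Yes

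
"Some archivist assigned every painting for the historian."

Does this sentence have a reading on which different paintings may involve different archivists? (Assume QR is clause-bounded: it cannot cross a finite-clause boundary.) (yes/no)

Yes

This is the *every painting* > *some archivist* reading.
Both DPs are arguments of the same predicate; there is no clause or island boundary between them.
With no island boundary between them, the object can take inverse scope over the subject via ordinary QR within the clause.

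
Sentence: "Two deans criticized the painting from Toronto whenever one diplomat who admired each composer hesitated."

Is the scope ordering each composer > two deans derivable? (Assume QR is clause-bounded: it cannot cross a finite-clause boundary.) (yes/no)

*each composer* is embedded in the relative clause *who admired each composer*, which is itself inside the adjunct *whenever one diplomat who admired each composer hesitated*.
Even if one barrier were somehow void, the other would still block QR.
The inverse ordering *each composer* > *two deans* is therefore underivable.

No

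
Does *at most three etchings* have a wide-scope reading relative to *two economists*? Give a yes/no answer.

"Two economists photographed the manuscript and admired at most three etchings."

The target quantifier *at most three etchings* is part of one conjunct of the coordinate structure (*admired at most three etchings*).
Asymmetric QR out of one conjunct violates the Coordinate Structure Constraint.
*at most three etchings* is confined to the island and cannot take scope over *two economists*.

No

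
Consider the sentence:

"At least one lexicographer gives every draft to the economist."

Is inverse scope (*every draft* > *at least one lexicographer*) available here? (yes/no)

*at least one lexicographer* and *every draft* are co-arguments of the matrix verb, with nothing but a clause-internal boundary between them.
No island intervenes, so both surface and inverse scope are derivable.

Yes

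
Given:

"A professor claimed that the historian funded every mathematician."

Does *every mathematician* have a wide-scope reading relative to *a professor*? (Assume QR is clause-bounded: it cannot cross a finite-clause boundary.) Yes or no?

No

*every mathematician* occurs within the finite complement clause *that the historian funded every mathematician*.
QR is clause-bounded, so the finite complement is a scope island for the embedded quantifier.
So the wide-scope reading for *every mathematician* is blocked.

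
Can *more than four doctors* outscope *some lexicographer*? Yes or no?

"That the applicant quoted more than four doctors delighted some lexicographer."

No

*more than four doctors* sits inside the sentential subject *that the applicant quoted more than four doctors*.
The Sentential Subject Constraint rules out raising the quantifier out of the that-clause subject.
*more than four doctors* > *some lexicographer* would require crossing that boundary, which is illicit.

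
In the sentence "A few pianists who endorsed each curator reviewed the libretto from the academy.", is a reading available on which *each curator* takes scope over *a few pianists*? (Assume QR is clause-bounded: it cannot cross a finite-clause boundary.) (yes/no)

*each curator* is embedded in the relative clause *who endorsed each curator*.
The relative clause forms an island for QR, so the quantifier is confined to the head noun's restrictor.
There is no licit LF on which *each curator* c-commands *a few pianists*.

No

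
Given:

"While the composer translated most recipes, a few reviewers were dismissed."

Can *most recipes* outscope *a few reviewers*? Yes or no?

*most recipes* is embedded in the adjunct clause *while the composer translated most recipes*.
Adverbial clauses are not L-marked, so they are barriers for QR — the quantifier cannot escape the adjunct.
So the wide-scope reading for *most recipes* is blocked.

No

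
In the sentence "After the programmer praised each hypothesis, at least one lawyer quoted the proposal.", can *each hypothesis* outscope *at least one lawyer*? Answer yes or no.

Structurally, *each hypothesis* is inside the adjunct clause *after the programmer praised each hypothesis*.
Adjuncts are opaque for quantifier raising; a quantifier in an adjunct stays inside it.
*each hypothesis* > *at least one lawyer* would require crossing that boundary, which is illicit.

No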